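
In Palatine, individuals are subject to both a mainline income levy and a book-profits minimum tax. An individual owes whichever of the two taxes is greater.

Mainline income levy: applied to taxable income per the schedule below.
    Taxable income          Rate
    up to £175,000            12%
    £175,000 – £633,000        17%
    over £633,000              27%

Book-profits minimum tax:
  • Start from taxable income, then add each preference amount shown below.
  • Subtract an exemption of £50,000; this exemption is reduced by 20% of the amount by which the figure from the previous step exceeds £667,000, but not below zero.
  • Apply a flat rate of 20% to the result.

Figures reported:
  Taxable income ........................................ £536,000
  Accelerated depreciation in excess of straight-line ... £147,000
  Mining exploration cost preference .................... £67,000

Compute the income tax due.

£143,320

Mainline income levy:
  £175,000 × 12% = £21,000
  £361,000 × 17% = £61,370
  → £82,370

Book-profits minimum tax:
  Adjusted income: £536,000 + £147,000 + £67,000 = £750,000
  Exemption: £50,000 − 20% × (£750,000 − £667,000) = £50,000 − £16,600 = £33,400
  Base: £750,000 − £33,400 = £716,600
  £716,600 × 20% = £143,320

£143,320 > £82,370, so the book-profits minimum tax is the binding amount.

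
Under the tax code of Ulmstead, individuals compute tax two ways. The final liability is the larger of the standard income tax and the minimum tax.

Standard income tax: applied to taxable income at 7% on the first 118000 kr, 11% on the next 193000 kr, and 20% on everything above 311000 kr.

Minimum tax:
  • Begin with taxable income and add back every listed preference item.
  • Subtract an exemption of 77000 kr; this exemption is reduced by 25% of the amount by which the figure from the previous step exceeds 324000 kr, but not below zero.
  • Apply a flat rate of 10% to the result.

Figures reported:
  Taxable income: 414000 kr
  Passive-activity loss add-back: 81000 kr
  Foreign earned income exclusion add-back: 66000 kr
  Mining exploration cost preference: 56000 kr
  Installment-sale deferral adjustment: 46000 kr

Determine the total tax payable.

66300 kr

Minimum tax:
  Adjusted income: 414000 kr + 81000 kr + 66000 kr + 56000 kr + 46000 kr = 663000 kr
  Exemption: 25% × (663000 kr − 324000 kr) = 84750 kr ≥ 77000 kr, so the exemption is fully phased out
  Base: 663000 kr − 0 kr = 663000 kr
  663000 kr × 10% = 66300 kr

Standard income tax:
  118000 kr × 7% = 8260 kr
  193000 kr × 11% = 21230 kr
  103000 kr × 20% = 20600 kr
  → 50090 kr

66300 kr > 50090 kr, so the minimum tax is the binding amount.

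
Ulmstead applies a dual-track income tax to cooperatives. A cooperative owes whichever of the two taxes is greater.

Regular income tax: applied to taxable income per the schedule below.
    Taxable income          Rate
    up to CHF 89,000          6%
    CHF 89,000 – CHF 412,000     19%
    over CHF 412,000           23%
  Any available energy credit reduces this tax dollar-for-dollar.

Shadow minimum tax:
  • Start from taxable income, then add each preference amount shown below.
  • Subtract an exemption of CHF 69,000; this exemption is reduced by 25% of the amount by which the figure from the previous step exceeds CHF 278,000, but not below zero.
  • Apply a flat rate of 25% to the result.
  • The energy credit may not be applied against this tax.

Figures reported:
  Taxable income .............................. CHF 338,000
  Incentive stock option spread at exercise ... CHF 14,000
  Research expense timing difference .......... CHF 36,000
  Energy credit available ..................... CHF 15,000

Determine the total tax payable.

Regular income tax:
  CHF 89,000 × 6% = CHF 5,340
  CHF 249,000 × 19% = CHF 47,310
  → CHF 52,650
  Less energy credit CHF 15,000 → CHF 37,650

Shadow minimum tax:
  Adjusted income: CHF 338,000 + CHF 14,000 + CHF 36,000 = CHF 388,000
  Exemption: CHF 69,000 − 25% × (CHF 388,000 − CHF 278,000) = CHF 69,000 − CHF 27,500 = CHF 41,500
  Base: CHF 388,000 − CHF 41,500 = CHF 346,500
  CHF 346,500 × 25% = CHF 86,625

CHF 86,625 > CHF 37,650, so the shadow minimum tax is the binding amount.

CHF 86,625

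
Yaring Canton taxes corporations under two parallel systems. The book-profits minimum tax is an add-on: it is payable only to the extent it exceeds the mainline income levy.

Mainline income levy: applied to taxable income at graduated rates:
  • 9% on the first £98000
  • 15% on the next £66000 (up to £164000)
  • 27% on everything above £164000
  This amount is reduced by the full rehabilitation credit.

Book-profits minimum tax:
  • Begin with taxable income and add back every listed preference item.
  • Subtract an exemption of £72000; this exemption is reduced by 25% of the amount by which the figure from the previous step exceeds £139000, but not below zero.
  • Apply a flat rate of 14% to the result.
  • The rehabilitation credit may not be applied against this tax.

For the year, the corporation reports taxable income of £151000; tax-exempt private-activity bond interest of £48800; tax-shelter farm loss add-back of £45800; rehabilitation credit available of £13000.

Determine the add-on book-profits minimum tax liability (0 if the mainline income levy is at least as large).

£24265

Mainline income levy:
  £98000 × 9% = £8820
  £53000 × 15% = £7950
  → £16770
  Less rehabilitation credit £13000 → £3770

Book-profits minimum tax:
  Adjusted income: £151000 + £48800 + £45800 = £245600
  Exemption: £72000 − 25% × (£245600 − £139000) = £72000 − £26650 = £45350
  Base: £245600 − £45350 = £200250
  £200250 × 14% = £28035

Excess of book-profits minimum tax over mainline income levy: £28035 − £3770 = £24265.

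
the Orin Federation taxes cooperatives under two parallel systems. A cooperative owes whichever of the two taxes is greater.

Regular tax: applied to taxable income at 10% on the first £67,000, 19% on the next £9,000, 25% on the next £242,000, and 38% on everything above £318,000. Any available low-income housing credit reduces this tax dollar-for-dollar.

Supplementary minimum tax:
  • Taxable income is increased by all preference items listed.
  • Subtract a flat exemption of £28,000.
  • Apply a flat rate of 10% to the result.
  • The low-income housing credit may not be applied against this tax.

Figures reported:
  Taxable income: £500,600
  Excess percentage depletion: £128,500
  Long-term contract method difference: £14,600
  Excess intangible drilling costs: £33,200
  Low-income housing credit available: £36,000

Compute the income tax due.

Regular tax:
  £67,000 × 10% = £6,700
  £9,000 × 19% = £1,710
  £242,000 × 25% = £60,500
  £182,600 × 38% = £69,388
  → £138,298
  Less low-income housing credit £36,000 → £102,298

Supplementary minimum tax:
  Adjusted income: £500,600 + £128,500 + £14,600 + £33,200 = £676,900
  Less exemption £28,000 → base £648,900
  £648,900 × 10% = £64,890

£102,298 > £64,890, so the regular tax governs.

£102,298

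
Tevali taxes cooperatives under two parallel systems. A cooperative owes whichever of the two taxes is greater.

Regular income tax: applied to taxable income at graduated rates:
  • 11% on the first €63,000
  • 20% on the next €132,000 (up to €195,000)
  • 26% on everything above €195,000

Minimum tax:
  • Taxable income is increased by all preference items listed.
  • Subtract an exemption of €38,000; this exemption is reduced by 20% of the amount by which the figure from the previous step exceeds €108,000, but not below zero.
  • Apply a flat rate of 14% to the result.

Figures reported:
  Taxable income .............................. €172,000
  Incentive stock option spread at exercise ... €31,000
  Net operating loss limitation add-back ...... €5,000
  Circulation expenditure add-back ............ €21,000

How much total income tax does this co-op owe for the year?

€30,128

Minimum tax:
  Adjusted income: €172,000 + €31,000 + €5,000 + €21,000 = €229,000
  Exemption: €38,000 − 20% × (€229,000 − €108,000) = €38,000 − €24,200 = €13,800
  Base: €229,000 − €13,800 = €215,200
  €215,200 × 14% = €30,128

Regular income tax:
  €63,000 × 11% = €6,930
  €109,000 × 20% = €21,800
  → €28,730

€30,128 > €28,730, so the minimum tax is the binding amount.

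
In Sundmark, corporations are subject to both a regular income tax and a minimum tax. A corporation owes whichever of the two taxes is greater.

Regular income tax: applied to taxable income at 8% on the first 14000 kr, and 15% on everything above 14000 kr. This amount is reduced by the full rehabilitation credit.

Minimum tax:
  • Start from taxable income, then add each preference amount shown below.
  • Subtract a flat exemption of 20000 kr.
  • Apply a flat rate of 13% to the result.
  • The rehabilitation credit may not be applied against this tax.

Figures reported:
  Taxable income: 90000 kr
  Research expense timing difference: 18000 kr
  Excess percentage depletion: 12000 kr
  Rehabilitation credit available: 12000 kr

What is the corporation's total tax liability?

13000 kr

Regular income tax:
  14000 kr × 8% = 1120 kr
  76000 kr × 15% = 11400 kr
  → 12520 kr
  Less rehabilitation credit 12000 kr → 520 kr

Minimum tax:
  Adjusted income: 90000 kr + 18000 kr + 12000 kr = 120000 kr
  Less exemption 20000 kr → base 100000 kr
  100000 kr × 13% = 13000 kr

13000 kr > 520 kr, so the minimum tax is the binding amount.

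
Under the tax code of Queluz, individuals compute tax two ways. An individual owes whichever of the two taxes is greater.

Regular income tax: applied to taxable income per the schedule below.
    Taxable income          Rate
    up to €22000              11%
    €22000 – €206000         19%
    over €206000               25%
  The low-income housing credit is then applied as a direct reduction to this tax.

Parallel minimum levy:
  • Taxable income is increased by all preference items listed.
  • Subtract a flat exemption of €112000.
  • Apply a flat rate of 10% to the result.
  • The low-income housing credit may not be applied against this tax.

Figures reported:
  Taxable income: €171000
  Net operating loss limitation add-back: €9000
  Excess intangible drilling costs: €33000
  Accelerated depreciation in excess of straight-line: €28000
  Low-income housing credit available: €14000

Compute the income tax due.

€16730

Regular income tax:
  €22000 × 11% = €2420
  €149000 × 19% = €28310
  → €30730
  Less low-income housing credit €14000 → €16730

Parallel minimum levy:
  Adjusted income: €171000 + €9000 + €33000 + €28000 = €241000
  Less exemption €112000 → base €129000
  €129000 × 10% = €12900

€16730 > €12900, so the regular income tax governs.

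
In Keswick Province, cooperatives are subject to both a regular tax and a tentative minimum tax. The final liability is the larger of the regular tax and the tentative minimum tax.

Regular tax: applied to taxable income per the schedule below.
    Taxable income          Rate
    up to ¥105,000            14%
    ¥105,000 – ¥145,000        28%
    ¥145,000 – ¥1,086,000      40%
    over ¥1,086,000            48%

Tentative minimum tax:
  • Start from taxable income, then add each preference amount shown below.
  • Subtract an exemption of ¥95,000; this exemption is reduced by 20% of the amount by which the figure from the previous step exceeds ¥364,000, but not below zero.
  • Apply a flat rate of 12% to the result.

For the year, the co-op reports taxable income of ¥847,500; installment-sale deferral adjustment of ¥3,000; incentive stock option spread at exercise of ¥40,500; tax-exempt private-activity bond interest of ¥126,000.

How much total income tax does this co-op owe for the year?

Regular tax:
  ¥105,000 × 14% = ¥14,700
  ¥40,000 × 28% = ¥11,200
  ¥702,500 × 40% = ¥281,000
  → ¥306,900

Tentative minimum tax:
  Adjusted income: ¥847,500 + ¥3,000 + ¥40,500 + ¥126,000 = ¥1,017,000
  Exemption: 20% × (¥1,017,000 − ¥364,000) = ¥130,600 ≥ ¥95,000, so the exemption is fully phased out
  Base: ¥1,017,000 − ¥0 = ¥1,017,000
  ¥1,017,000 × 12% = ¥122,040

¥306,900 > ¥122,040, so the regular tax governs.

¥306,900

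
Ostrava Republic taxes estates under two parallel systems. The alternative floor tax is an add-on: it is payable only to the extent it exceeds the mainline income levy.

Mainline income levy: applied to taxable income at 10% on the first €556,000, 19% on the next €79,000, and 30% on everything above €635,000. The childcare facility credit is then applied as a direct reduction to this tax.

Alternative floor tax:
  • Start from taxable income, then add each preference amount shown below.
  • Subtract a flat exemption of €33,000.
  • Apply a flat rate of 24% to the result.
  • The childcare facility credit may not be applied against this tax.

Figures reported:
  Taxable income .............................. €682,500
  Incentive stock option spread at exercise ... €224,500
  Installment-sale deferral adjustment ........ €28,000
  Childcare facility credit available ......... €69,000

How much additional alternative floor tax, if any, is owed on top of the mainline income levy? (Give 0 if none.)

€200,620

Alternative floor tax:
  Adjusted income: €682,500 + €224,500 + €28,000 = €935,000
  Less exemption €33,000 → base €902,000
  €902,000 × 24% = €216,480

Mainline income levy:
  €556,000 × 10% = €55,600
  €79,000 × 19% = €15,010
  €47,500 × 30% = €14,250
  → €84,860
  Less childcare facility credit €69,000 → €15,860

Excess of alternative floor tax over mainline income levy: €216,480 − €15,860 = €200,620.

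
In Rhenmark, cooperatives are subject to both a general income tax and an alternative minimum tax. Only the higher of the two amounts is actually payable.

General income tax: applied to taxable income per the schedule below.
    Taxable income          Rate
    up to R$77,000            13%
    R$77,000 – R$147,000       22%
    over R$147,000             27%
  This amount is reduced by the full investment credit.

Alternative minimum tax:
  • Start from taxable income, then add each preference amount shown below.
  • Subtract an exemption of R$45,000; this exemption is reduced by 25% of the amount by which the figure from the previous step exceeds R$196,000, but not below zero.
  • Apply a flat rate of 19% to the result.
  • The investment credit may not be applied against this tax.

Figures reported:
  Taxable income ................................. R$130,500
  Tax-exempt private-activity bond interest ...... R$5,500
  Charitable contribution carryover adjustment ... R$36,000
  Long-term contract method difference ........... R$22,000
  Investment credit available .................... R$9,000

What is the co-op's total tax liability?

Alternative minimum tax:
  Adjusted income: R$130,500 + R$5,500 + R$36,000 + R$22,000 = R$194,000
  Exemption: R$194,000 ≤ R$196,000, so full R$45,000 applies
  Base: R$194,000 − R$45,000 = R$149,000
  R$149,000 × 19% = R$28,310

General income tax:
  R$77,000 × 13% = R$10,010
  R$53,500 × 22% = R$11,770
  → R$21,780
  Less investment credit R$9,000 → R$12,780

R$28,310 > R$12,780, so the alternative minimum tax is the binding amount.

R$28,310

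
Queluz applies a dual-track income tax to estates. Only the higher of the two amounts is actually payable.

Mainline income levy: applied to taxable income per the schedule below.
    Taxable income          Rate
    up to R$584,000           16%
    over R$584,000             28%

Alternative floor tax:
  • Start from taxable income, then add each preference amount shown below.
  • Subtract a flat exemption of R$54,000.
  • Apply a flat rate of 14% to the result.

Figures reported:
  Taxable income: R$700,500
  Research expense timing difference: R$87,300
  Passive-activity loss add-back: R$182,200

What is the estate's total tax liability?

Mainline income levy:
  R$584,000 × 16% = R$93,440
  R$116,500 × 28% = R$32,620
  → R$126,060

Alternative floor tax:
  Adjusted income: R$700,500 + R$87,300 + R$182,200 = R$970,000
  Less exemption R$54,000 → base R$916,000
  R$916,000 × 14% = R$128,240

R$128,240 > R$126,060, so the alternative floor tax is the binding amount.

R$128,240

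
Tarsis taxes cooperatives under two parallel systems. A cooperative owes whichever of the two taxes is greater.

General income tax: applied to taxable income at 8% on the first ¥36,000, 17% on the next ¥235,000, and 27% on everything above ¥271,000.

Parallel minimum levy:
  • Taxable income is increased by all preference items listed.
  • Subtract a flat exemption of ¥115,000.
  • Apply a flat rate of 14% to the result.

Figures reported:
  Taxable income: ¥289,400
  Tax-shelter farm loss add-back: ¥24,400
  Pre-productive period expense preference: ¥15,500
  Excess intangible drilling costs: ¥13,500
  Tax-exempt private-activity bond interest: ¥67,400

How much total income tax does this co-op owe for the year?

Parallel minimum levy:
  Adjusted income: ¥289,400 + ¥24,400 + ¥15,500 + ¥13,500 + ¥67,400 = ¥410,200
  Less exemption ¥115,000 → base ¥295,200
  ¥295,200 × 14% = ¥41,328

General income tax:
  ¥36,000 × 8% = ¥2,880
  ¥235,000 × 17% = ¥39,950
  ¥18,400 × 27% = ¥4,968
  → ¥47,798

¥47,798 > ¥41,328, so the general income tax governs.

¥47,798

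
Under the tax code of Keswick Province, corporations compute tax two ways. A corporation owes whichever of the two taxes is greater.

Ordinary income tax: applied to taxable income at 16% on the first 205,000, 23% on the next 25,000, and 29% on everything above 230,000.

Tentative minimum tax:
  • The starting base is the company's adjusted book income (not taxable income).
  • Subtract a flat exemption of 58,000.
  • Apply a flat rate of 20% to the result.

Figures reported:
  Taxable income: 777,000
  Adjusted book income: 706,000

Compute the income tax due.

197,180

Tentative minimum tax:
  Base (adjusted book income): 706,000
  Less exemption 58,000 → base 648,000
  648,000 × 20% = 129,600

Ordinary income tax:
  205,000 × 16% = 32,800
  25,000 × 23% = 5,750
  547,000 × 29% = 158,630
  → 197,180

197,180 > 129,600, so the ordinary income tax governs.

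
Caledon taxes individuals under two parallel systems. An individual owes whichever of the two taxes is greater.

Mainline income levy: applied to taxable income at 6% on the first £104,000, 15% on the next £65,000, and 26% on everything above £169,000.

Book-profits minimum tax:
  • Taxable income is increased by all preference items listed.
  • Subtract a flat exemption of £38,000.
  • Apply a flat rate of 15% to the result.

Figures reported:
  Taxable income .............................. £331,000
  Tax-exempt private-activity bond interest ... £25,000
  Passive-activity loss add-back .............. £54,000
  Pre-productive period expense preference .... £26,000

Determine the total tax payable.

£59,700

Book-profits minimum tax:
  Adjusted income: £331,000 + £25,000 + £54,000 + £26,000 = £436,000
  Less exemption £38,000 → base £398,000
  £398,000 × 15% = £59,700

Mainline income levy:
  £104,000 × 6% = £6,240
  £65,000 × 15% = £9,750
  £162,000 × 26% = £42,120
  → £58,110

£59,700 > £58,110, so the book-profits minimum tax is the binding amount.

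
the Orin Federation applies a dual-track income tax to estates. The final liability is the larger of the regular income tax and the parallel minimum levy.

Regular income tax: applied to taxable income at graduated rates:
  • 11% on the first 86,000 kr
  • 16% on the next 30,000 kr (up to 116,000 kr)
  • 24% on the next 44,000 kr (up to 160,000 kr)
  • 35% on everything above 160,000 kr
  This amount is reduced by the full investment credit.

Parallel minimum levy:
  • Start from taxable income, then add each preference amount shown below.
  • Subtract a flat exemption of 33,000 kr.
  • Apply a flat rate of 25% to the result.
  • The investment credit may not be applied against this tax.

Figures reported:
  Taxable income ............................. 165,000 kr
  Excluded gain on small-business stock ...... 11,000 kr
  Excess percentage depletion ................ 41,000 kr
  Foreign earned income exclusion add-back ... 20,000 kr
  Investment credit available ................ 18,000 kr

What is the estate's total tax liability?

Parallel minimum levy:
  Adjusted income: 165,000 kr + 11,000 kr + 41,000 kr + 20,000 kr = 237,000 kr
  Less exemption 33,000 kr → base 204,000 kr
  204,000 kr × 25% = 51,000 kr

Regular income tax:
  86,000 kr × 11% = 9,460 kr
  30,000 kr × 16% = 4,800 kr
  44,000 kr × 24% = 10,560 kr
  5,000 kr × 35% = 1,750 kr
  → 26,570 kr
  Less investment credit 18,000 kr → 8,570 kr

51,000 kr > 8,570 kr, so the parallel minimum levy is the binding amount.

51,000 kr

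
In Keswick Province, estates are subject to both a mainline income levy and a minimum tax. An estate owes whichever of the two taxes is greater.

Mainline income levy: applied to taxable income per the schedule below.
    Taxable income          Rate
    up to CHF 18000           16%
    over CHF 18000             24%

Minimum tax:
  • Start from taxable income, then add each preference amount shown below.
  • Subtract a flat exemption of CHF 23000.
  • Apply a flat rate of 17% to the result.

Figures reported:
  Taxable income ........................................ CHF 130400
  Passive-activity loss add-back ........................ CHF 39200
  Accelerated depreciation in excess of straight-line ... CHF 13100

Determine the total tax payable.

Mainline income levy:
  CHF 18000 × 16% = CHF 2880
  CHF 112400 × 24% = CHF 26976
  → CHF 29856

Minimum tax:
  Adjusted income: CHF 130400 + CHF 39200 + CHF 13100 = CHF 182700
  Less exemption CHF 23000 → base CHF 159700
  CHF 159700 × 17% = CHF 27149

CHF 29856 > CHF 27149, so the mainline income levy governs.

CHF 29856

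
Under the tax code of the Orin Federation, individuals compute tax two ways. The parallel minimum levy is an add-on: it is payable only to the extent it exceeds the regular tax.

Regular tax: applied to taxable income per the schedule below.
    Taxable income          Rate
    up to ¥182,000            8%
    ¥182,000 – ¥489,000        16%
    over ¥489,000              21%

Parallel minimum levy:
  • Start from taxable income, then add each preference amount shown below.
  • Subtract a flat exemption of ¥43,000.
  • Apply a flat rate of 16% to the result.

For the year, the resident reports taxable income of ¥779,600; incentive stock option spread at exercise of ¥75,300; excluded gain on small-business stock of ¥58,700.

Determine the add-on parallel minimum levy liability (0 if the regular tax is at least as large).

¥14,590

Regular tax:
  ¥182,000 × 8% = ¥14,560
  ¥307,000 × 16% = ¥49,120
  ¥290,600 × 21% = ¥61,026
  → ¥124,706

Parallel minimum levy:
  Adjusted income: ¥779,600 + ¥75,300 + ¥58,700 = ¥913,600
  Less exemption ¥43,000 → base ¥870,600
  ¥870,600 × 16% = ¥139,296

Excess of parallel minimum levy over regular tax: ¥139,296 − ¥124,706 = ¥14,590.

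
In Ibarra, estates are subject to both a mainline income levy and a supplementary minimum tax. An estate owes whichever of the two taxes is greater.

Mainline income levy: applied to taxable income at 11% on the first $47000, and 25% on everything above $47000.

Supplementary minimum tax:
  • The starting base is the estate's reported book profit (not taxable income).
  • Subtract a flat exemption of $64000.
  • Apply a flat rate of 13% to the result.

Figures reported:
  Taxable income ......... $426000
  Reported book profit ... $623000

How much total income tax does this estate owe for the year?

Mainline income levy:
  $47000 × 11% = $5170
  $379000 × 25% = $94750
  → $99920

Supplementary minimum tax:
  Base (reported book profit): $623000
  Less exemption $64000 → base $559000
  $559000 × 13% = $72670

$99920 > $72670, so the mainline income levy governs.

$99920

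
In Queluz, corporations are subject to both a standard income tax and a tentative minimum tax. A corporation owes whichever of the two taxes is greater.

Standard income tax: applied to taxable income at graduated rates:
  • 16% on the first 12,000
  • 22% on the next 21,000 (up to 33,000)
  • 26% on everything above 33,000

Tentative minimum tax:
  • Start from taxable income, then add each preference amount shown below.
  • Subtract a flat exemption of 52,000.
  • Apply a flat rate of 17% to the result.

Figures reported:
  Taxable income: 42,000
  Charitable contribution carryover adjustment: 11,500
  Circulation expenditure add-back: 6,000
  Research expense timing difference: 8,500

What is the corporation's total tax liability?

8,880

Standard income tax:
  12,000 × 16% = 1,920
  21,000 × 22% = 4,620
  9,000 × 26% = 2,340
  → 8,880

Tentative minimum tax:
  Adjusted income: 42,000 + 11,500 + 6,000 + 8,500 = 68,000
  Less exemption 52,000 → base 16,000
  16,000 × 17% = 2,720

8,880 > 2,720, so the standard income tax governs.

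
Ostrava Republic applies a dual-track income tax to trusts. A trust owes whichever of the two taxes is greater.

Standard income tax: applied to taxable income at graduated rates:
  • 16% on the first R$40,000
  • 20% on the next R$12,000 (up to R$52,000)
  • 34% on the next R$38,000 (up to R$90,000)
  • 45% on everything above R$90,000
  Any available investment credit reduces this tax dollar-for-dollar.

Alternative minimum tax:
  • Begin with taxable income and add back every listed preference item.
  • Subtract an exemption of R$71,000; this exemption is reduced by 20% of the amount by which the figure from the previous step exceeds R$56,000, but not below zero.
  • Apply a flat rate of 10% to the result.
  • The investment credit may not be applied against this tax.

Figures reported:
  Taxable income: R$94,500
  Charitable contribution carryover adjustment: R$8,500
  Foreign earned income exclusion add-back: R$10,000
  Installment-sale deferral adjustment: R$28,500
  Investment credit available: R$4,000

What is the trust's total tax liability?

R$19,745

Standard income tax:
  R$40,000 × 16% = R$6,400
  R$12,000 × 20% = R$2,400
  R$38,000 × 34% = R$12,920
  R$4,500 × 45% = R$2,025
  → R$23,745
  Less investment credit R$4,000 → R$19,745

Alternative minimum tax:
  Adjusted income: R$94,500 + R$8,500 + R$10,000 + R$28,500 = R$141,500
  Exemption: R$71,000 − 20% × (R$141,500 − R$56,000) = R$71,000 − R$17,100 = R$53,900
  Base: R$141,500 − R$53,900 = R$87,600
  R$87,600 × 10% = R$8,760

R$19,745 > R$8,760, so the standard income tax governs.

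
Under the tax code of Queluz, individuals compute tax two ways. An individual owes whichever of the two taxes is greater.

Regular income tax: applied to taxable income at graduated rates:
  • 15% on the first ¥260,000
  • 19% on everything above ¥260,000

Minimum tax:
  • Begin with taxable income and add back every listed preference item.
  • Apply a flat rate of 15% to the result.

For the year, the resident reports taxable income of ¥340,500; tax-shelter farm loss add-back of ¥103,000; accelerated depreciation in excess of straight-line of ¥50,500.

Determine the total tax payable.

¥74,100

Regular income tax:
  ¥260,000 × 15% = ¥39,000
  ¥80,500 × 19% = ¥15,295
  → ¥54,295

Minimum tax:
  Adjusted income: ¥340,500 + ¥103,000 + ¥50,500 = ¥494,000
  ¥494,000 × 15% = ¥74,100

¥74,100 > ¥54,295, so the minimum tax is the binding amount.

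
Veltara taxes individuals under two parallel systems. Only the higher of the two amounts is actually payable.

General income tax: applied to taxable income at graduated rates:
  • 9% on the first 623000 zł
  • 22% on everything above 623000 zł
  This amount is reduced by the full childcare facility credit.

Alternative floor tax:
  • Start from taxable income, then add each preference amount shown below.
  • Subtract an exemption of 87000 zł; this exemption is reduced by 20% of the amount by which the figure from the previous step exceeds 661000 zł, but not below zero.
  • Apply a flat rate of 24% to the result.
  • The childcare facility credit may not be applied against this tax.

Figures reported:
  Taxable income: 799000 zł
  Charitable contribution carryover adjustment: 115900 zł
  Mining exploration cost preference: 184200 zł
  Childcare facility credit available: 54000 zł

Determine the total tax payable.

263784 zł

General income tax:
  623000 zł × 9% = 56070 zł
  176000 zł × 22% = 38720 zł
  → 94790 zł
  Less childcare facility credit 54000 zł → 40790 zł

Alternative floor tax:
  Adjusted income: 799000 zł + 115900 zł + 184200 zł = 1099100 zł
  Exemption: 20% × (1099100 zł − 661000 zł) = 87620 zł ≥ 87000 zł, so the exemption is fully phased out
  Base: 1099100 zł − 0 zł = 1099100 zł
  1099100 zł × 24% = 263784 zł

263784 zł > 40790 zł, so the alternative floor tax is the binding amount.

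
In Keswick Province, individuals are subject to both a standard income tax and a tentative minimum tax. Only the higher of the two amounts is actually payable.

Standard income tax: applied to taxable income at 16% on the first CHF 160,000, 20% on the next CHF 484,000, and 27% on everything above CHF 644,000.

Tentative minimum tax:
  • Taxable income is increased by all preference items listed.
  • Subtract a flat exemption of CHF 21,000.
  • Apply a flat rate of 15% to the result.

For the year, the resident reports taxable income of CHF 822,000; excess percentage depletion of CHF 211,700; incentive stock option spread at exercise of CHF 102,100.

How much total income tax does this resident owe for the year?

Standard income tax:
  CHF 160,000 × 16% = CHF 25,600
  CHF 484,000 × 20% = CHF 96,800
  CHF 178,000 × 27% = CHF 48,060
  → CHF 170,460

Tentative minimum tax:
  Adjusted income: CHF 822,000 + CHF 211,700 + CHF 102,100 = CHF 1,135,800
  Less exemption CHF 21,000 → base CHF 1,114,800
  CHF 1,114,800 × 15% = CHF 167,220

CHF 170,460 > CHF 167,220, so the standard income tax governs.

CHF 170,460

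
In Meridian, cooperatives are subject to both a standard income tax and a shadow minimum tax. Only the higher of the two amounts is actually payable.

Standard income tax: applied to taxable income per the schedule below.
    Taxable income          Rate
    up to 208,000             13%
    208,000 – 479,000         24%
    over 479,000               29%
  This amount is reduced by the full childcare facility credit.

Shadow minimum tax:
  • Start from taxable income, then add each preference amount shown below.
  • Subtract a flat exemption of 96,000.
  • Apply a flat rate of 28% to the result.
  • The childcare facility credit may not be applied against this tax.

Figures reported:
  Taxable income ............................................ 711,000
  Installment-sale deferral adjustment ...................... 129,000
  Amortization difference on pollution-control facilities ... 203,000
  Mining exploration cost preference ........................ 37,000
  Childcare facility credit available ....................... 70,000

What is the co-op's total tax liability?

Standard income tax:
  208,000 × 13% = 27,040
  271,000 × 24% = 65,040
  232,000 × 29% = 67,280
  → 159,360
  Less childcare facility credit 70,000 → 89,360

Shadow minimum tax:
  Adjusted income: 711,000 + 129,000 + 203,000 + 37,000 = 1,080,000
  Less exemption 96,000 → base 984,000
  984,000 × 28% = 275,520

275,520 > 89,360, so the shadow minimum tax is the binding amount.

275,520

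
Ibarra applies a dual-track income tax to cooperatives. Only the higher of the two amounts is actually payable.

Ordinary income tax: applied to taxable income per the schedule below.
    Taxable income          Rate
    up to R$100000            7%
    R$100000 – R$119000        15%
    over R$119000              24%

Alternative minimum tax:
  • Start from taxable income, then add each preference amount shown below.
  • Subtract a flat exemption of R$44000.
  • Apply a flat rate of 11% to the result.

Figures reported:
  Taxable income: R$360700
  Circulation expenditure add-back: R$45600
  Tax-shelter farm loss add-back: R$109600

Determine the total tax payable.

Alternative minimum tax:
  Adjusted income: R$360700 + R$45600 + R$109600 = R$515900
  Less exemption R$44000 → base R$471900
  R$471900 × 11% = R$51909

Ordinary income tax:
  R$100000 × 7% = R$7000
  R$19000 × 15% = R$2850
  R$241700 × 24% = R$58008
  → R$67858

R$67858 > R$51909, so the ordinary income tax governs.

R$67858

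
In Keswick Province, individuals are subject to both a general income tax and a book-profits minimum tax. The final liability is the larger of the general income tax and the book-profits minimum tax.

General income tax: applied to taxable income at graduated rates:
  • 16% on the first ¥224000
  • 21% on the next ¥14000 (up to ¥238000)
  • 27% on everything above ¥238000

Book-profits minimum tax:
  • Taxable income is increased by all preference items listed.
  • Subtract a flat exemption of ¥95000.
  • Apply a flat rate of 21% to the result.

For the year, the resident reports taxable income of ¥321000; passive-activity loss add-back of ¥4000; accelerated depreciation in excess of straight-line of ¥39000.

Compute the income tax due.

¥61190

Book-profits minimum tax:
  Adjusted income: ¥321000 + ¥4000 + ¥39000 = ¥364000
  Less exemption ¥95000 → base ¥269000
  ¥269000 × 21% = ¥56490

General income tax:
  ¥224000 × 16% = ¥35840
  ¥14000 × 21% = ¥2940
  ¥83000 × 27% = ¥22410
  → ¥61190

¥61190 > ¥56490, so the general income tax governs.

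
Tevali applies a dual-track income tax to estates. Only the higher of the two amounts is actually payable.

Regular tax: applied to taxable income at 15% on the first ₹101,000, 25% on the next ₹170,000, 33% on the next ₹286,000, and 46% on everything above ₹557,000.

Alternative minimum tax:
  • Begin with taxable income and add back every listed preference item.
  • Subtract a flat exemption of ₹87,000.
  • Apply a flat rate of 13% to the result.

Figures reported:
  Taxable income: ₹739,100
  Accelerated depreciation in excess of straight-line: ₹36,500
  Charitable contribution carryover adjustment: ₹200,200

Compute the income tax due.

Alternative minimum tax:
  Adjusted income: ₹739,100 + ₹36,500 + ₹200,200 = ₹975,800
  Less exemption ₹87,000 → base ₹888,800
  ₹888,800 × 13% = ₹115,544

Regular tax:
  ₹101,000 × 15% = ₹15,150
  ₹170,000 × 25% = ₹42,500
  ₹286,000 × 33% = ₹94,380
  ₹182,100 × 46% = ₹83,766
  → ₹235,796

₹235,796 > ₹115,544, so the regular tax governs.

₹235,796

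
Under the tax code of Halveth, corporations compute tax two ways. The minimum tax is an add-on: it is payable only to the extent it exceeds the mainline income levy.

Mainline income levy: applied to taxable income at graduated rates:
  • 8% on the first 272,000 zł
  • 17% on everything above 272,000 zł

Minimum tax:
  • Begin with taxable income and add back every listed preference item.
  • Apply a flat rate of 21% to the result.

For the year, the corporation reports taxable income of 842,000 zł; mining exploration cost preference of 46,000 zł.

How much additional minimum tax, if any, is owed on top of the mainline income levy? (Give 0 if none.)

67,820 zł

Minimum tax:
  Adjusted income: 842,000 zł + 46,000 zł = 888,000 zł
  888,000 zł × 21% = 186,480 zł

Mainline income levy:
  272,000 zł × 8% = 21,760 zł
  570,000 zł × 17% = 96,900 zł
  → 118,660 zł

Excess of minimum tax over mainline income levy: 186,480 zł − 118,660 zł = 67,820 zł.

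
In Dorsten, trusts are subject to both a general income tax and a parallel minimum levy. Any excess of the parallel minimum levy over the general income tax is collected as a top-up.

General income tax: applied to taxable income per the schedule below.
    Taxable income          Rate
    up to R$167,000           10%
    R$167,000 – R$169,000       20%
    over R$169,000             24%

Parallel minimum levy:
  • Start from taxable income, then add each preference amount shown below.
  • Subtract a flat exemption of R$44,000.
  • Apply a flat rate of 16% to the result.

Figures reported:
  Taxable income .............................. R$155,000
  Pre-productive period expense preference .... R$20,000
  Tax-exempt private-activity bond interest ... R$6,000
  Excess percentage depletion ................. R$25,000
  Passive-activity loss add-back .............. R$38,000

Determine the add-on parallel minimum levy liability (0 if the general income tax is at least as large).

General income tax:
  R$155,000 × 10% = R$15,500

Parallel minimum levy:
  Adjusted income: R$155,000 + R$20,000 + R$6,000 + R$25,000 + R$38,000 = R$244,000
  Less exemption R$44,000 → base R$200,000
  R$200,000 × 16% = R$32,000

Excess of parallel minimum levy over general income tax: R$32,000 − R$15,500 = R$16,500.

R$16,500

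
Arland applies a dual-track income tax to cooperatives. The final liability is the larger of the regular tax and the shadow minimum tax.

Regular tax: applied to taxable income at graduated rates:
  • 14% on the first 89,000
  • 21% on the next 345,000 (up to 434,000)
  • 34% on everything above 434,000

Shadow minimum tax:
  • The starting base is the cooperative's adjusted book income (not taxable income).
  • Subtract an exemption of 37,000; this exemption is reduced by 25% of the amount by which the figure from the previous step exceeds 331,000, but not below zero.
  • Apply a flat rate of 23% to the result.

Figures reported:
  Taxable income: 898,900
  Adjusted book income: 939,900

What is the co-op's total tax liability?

242,976

Regular tax:
  89,000 × 14% = 12,460
  345,000 × 21% = 72,450
  464,900 × 34% = 158,066
  → 242,976

Shadow minimum tax:
  Base (adjusted book income): 939,900
  Exemption: 25% × (939,900 − 331,000) = 152,225 ≥ 37,000, so the exemption is fully phased out
  Base: 939,900 − 0 = 939,900
  939,900 × 23% = 216,177

242,976 > 216,177, so the regular tax governs.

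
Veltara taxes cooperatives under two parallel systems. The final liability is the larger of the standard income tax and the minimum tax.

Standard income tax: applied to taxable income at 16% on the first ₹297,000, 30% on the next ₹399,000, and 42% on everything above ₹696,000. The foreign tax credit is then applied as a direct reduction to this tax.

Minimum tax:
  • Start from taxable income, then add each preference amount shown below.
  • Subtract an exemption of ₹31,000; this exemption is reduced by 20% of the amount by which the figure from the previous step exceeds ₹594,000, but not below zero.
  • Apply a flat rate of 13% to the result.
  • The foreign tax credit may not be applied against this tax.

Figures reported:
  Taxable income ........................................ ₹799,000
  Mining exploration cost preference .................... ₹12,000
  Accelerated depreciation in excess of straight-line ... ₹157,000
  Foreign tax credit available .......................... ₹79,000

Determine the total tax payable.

₹131,480

Minimum tax:
  Adjusted income: ₹799,000 + ₹12,000 + ₹157,000 = ₹968,000
  Exemption: 20% × (₹968,000 − ₹594,000) = ₹74,800 ≥ ₹31,000, so the exemption is fully phased out
  Base: ₹968,000 − ₹0 = ₹968,000
  ₹968,000 × 13% = ₹125,840

Standard income tax:
  ₹297,000 × 16% = ₹47,520
  ₹399,000 × 30% = ₹119,700
  ₹103,000 × 42% = ₹43,260
  → ₹210,480
  Less foreign tax credit ₹79,000 → ₹131,480

₹131,480 > ₹125,840, so the standard income tax governs.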